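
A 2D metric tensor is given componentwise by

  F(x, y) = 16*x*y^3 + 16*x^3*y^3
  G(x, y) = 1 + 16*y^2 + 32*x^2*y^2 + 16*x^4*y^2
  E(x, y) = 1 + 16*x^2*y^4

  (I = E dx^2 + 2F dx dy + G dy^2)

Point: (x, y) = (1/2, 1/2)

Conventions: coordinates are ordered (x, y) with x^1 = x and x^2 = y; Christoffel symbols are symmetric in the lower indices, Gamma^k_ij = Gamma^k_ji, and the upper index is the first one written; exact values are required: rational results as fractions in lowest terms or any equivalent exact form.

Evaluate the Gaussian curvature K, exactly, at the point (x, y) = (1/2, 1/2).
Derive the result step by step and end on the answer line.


E = 5/4, F = 5/4, G = 29/4, EG - F^2 = 15/2 at the point
E_x = 1, E_y = 2, F_x = 7/2, F_y = 15/2, G_x = 10, G_y = 25
E_yy = 12, F_xy = 21, G_xx = 28
Apply the Brioschi formula K = (det M1 - det M2)/(EG - F^2)^2 over the derivative matrices of E, F, G.
M1 = [[-E_yy/2 + F_xy - G_xx/2, E_x/2, F_x - E_y/2], [F_y - G_x/2, E, F], [G_y/2, F, G]] = [[1, 1/2, 5/2], [5/2, 5/4, 5/4], [25/2, 5/4, 29/4]]; det M1 = -25
M2 = [[0, E_y/2, G_x/2], [E_y/2, E, F], [G_x/2, F, G]] = [[0, 1, 5], [1, 5/4, 5/4], [5, 5/4, 29/4]]; det M2 = -26
det M1 - det M2 = 1; K = 1 / (15/2)^2 = 4/225

Answer: K = 4/225


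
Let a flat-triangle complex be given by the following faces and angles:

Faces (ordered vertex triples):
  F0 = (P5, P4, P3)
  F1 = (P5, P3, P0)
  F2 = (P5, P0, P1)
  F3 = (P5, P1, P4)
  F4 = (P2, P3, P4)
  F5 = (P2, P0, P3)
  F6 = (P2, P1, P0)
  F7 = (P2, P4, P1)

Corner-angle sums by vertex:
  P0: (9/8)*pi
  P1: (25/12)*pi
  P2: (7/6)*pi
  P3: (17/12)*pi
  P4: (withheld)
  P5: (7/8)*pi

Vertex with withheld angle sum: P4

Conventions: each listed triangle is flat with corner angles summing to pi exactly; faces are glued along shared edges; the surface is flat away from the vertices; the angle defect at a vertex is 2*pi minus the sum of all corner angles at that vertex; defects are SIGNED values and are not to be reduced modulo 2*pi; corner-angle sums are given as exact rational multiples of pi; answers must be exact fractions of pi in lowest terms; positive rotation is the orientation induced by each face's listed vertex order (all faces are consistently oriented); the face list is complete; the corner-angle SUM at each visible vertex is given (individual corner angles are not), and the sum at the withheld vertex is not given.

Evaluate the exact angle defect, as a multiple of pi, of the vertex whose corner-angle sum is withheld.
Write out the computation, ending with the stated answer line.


V = 6, E = 12, F = 8; chi = V - E + F = 2
Gauss-Bonnet: total defect = 2*pi*chi = 4*pi; visible defects sum to (10/3)*pi

Answer: defect(P4) = (2/3)*pi


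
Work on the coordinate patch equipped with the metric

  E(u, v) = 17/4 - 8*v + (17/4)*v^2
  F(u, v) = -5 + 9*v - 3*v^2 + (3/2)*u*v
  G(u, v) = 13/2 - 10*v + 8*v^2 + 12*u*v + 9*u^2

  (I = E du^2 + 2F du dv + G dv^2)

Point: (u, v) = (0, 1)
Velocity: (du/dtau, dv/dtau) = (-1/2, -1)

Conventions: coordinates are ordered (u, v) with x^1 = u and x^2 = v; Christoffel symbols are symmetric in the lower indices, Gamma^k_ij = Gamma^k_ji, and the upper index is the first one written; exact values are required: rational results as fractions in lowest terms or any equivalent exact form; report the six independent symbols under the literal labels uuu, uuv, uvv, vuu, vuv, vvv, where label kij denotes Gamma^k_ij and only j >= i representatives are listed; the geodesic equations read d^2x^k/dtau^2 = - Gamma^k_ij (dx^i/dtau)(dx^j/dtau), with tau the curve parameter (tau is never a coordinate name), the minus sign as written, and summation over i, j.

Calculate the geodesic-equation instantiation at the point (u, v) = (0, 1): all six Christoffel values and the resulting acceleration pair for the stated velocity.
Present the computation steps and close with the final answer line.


E = 1/2, F = 1, G = 9/2 at the point
E_u = 0, E_v = 1/2, F_u = 3/2, F_v = 3, G_u = 12, G_v = 6
EG - F^2 = 5/4;  g^inv = (4/5) * [[9/2, -1], [-1, 1/2]]
first-kind symbols [ij,l] = (1/2)(d_i g_jl + d_j g_il - d_l g_ij): [uu,u] = E_u/2 = 0, [uu,v] = F_u - E_v/2 = 5/4, [uv,u] = E_v/2 = 1/4, [uv,v] = G_u/2 = 6, [vv,u] = F_v - G_u/2 = -3, [vv,v] = G_v/2 = 3
Gamma^u_ij = (G*[ij,u] - F*[ij,v])/(EG - F^2), Gamma^v_ij = (E*[ij,v] - F*[ij,u])/(EG - F^2)
Gamma_uuu = -1, Gamma_uuv = -39/10, Gamma_uvv = -66/5, Gamma_vuu = 1/2, Gamma_vuv = 11/5, Gamma_vvv = 18/5
d^2u/dtau^2 = -(Gamma_uuu*(-1/2)^2 + 2*Gamma_uuv*(-1/2)*(-1) + Gamma_uvv*(-1)^2) = 347/20
d^2v/dtau^2 = -(Gamma_vuu*(-1/2)^2 + 2*Gamma_vuv*(-1/2)*(-1) + Gamma_vvv*(-1)^2) = -237/40

Answer: Gamma_uuu = -1, Gamma_uuv = -39/10, Gamma_uvv = -66/5, Gamma_vuu = 1/2, Gamma_vuv = 11/5, Gamma_vvv = 18/5; accelerations (d^2u/dtau^2, d^2v/dtau^2) = (347/20, -237/40)


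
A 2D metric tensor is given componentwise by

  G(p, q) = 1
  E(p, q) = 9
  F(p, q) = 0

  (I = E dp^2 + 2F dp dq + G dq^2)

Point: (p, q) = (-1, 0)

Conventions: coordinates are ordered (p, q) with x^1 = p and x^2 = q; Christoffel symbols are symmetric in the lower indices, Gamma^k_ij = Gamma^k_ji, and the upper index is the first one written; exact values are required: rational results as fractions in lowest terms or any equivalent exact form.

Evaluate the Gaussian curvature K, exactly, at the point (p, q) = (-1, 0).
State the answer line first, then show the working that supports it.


Answer: K = 0

E = 9, F = 0, G = 1, EG - F^2 = 9 at the point
E_p = 0, E_q = 0, F_p = 0, F_q = 0, G_p = 0, G_q = 0
E_qq = 0, F_pq = 0, G_pp = 0
Brioschi: K = (det M1 - det M2) / (EG - F^2)^2 with the standard first/second-derivative matrices M1, M2.
M1 = [[-E_qq/2 + F_pq - G_pp/2, E_p/2, F_p - E_q/2], [F_q - G_p/2, E, F], [G_q/2, F, G]] = [[0, 0, 0], [0, 9, 0], [0, 0, 1]]; det M1 = 0
M2 = [[0, E_q/2, G_p/2], [E_q/2, E, F], [G_p/2, F, G]] = [[0, 0, 0], [0, 9, 0], [0, 0, 1]]; det M2 = 0
det M1 - det M2 = 0; K = 0 / (9)^2 = 0


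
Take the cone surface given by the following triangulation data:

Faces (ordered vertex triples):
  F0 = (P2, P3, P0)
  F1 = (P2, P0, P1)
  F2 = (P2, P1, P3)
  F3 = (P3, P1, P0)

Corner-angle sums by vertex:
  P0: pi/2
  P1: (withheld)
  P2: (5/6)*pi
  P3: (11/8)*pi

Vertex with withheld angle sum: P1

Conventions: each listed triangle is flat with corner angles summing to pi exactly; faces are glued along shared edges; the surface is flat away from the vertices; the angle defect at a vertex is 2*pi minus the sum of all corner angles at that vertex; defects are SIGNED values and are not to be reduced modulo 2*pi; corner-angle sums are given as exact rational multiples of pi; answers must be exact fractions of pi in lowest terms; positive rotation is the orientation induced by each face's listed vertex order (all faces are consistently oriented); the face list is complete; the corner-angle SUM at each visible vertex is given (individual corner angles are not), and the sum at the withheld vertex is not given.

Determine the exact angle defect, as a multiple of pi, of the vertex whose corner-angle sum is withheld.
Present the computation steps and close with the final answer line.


V = 4, E = 6, F = 4; chi = V - E + F = 2
Gauss-Bonnet: total defect = 2*pi*chi = 4*pi; visible defects sum to (79/24)*pi

Answer: defect(P1) = (17/24)*pi


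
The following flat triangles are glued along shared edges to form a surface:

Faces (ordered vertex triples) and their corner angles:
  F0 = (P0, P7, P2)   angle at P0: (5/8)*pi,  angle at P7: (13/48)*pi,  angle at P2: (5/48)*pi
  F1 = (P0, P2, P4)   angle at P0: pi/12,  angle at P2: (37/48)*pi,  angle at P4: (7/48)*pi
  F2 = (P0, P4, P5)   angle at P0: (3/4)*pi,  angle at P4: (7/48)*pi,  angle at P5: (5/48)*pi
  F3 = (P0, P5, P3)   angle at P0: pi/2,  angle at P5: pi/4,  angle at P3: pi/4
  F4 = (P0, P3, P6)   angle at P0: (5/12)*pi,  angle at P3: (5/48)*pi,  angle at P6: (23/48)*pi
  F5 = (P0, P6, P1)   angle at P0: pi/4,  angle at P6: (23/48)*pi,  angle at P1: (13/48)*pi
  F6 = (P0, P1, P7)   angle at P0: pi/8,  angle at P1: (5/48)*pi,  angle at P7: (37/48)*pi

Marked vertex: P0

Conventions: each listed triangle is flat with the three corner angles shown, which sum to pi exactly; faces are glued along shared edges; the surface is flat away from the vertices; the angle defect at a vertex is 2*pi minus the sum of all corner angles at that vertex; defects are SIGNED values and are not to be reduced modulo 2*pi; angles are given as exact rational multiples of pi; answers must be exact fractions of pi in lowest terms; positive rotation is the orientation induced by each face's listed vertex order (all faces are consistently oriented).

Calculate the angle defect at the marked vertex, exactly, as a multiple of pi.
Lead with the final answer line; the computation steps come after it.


Answer: defect(P0) = (-3/4)*pi

Sum of corner angles at P0: (11/4)*pi
defect = 2*pi - (11/4)*pi


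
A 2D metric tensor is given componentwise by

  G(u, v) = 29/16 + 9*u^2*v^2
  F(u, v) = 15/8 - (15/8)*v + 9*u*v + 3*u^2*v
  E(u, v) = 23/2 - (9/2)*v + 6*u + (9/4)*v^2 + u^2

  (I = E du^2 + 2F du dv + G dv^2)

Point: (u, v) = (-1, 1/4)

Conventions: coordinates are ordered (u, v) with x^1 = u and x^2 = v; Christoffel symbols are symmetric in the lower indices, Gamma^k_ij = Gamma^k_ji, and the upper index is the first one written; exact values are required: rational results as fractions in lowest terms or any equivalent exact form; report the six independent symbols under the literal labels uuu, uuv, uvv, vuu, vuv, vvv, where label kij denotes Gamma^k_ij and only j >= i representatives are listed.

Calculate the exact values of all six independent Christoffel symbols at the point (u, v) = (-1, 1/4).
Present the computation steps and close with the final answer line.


E = 353/64, F = -3/32, G = 19/8 at the point
E_u = 4, E_v = -27/8, F_u = 3/4, F_v = -63/8, G_u = -9/8, G_v = 9/2
EG - F^2 = 13405/1024;  g^inv = (1024/13405) * [[19/8, 3/32], [3/32, 353/64]]
first-kind symbols [ij,l] = (1/2)(d_i g_jl + d_j g_il - d_l g_ij): [uu,u] = E_u/2 = 2, [uu,v] = F_u - E_v/2 = 39/16, [uv,u] = E_v/2 = -27/16, [uv,v] = G_u/2 = -9/16, [vv,u] = F_v - G_u/2 = -117/16, [vv,v] = G_v/2 = 9/4
Gamma^u_ij = (G*[ij,u] - F*[ij,v])/(EG - F^2), Gamma^v_ij = (E*[ij,v] - F*[ij,u])/(EG - F^2)

Answer: Gamma_uuu = 5098/13405, Gamma_uuv = -594/1915, Gamma_uvv = -17568/13405, Gamma_vuu = 13959/13405, Gamma_vuv = -477/1915, Gamma_vvv = 12006/13405


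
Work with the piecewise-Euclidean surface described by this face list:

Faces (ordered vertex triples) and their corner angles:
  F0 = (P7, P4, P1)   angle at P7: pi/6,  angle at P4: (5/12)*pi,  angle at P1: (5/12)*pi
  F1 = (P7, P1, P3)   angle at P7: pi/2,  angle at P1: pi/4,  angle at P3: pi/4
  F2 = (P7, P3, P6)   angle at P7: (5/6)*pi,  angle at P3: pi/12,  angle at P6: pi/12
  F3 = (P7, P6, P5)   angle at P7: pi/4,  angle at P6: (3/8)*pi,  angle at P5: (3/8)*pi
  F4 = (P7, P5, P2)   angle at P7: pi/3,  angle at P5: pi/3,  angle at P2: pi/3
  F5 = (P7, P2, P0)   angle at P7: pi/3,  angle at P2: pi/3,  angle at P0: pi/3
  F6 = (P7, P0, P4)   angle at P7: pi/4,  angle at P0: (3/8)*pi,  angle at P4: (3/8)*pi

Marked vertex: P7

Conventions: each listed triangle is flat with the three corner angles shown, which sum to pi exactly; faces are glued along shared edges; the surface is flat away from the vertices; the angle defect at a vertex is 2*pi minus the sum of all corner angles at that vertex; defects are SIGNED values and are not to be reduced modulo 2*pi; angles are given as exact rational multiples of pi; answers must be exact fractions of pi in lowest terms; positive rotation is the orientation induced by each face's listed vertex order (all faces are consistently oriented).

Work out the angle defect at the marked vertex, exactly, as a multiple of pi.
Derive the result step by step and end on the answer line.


Sum of corner angles at P7: (8/3)*pi
defect = 2*pi - (8/3)*pi

Answer: defect(P7) = (-2/3)*pi


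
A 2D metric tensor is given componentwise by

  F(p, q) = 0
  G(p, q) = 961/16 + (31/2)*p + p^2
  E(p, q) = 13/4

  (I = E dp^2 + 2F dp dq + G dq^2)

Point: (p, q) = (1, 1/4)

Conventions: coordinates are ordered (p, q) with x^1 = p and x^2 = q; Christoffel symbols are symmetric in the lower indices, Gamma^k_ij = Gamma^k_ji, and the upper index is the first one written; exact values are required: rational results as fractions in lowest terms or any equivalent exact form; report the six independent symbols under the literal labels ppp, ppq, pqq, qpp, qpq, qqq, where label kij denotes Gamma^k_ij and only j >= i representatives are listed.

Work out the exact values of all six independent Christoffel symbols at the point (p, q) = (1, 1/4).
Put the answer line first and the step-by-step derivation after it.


Answer: Gamma_ppp = 0, Gamma_ppq = 0, Gamma_pqq = -35/13, Gamma_qpp = 0, Gamma_qpq = 4/35, Gamma_qqq = 0

E = 13/4, F = 0, G = 1225/16 at the point
E_p = 0, E_q = 0, F_p = 0, F_q = 0, G_p = 35/2, G_q = 0
EG - F^2 = 15925/64;  g^inv = (64/15925) * [[1225/16, 0], [0, 13/4]]
first-kind symbols [ij,l] = (1/2)(d_i g_jl + d_j g_il - d_l g_ij): [pp,p] = E_p/2 = 0, [pp,q] = F_p - E_q/2 = 0, [pq,p] = E_q/2 = 0, [pq,q] = G_p/2 = 35/4, [qq,p] = F_q - G_p/2 = -35/4, [qq,q] = G_q/2 = 0
Gamma^p_ij = (G*[ij,p] - F*[ij,q])/(EG - F^2), Gamma^q_ij = (E*[ij,q] - F*[ij,p])/(EG - F^2)


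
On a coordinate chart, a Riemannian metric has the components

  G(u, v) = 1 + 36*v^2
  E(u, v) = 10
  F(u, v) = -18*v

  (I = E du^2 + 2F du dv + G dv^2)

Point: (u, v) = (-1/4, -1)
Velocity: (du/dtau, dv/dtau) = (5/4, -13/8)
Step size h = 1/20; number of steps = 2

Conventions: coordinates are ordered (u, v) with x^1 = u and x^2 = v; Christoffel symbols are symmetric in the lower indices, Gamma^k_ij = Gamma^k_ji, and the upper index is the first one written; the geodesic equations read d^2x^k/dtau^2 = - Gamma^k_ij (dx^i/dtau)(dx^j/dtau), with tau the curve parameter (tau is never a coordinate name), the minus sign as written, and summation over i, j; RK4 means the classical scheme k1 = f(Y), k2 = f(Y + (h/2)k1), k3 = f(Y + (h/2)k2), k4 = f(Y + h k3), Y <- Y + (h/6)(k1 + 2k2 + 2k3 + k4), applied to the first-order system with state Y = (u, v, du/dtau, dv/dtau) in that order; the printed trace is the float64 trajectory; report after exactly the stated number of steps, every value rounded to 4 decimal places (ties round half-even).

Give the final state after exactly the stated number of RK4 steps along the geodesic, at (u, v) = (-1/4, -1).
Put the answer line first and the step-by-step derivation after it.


Answer: u = -0.1206, v = -1.1532, du/dtau = 1.3322, dv/dtau = -1.4487

f(Y) = (du/dtau, dv/dtau, -Gamma^u_ij Y'^i Y'^j, -Gamma^v_ij Y'^i Y'^j) with the Gammas evaluated at the stage position; h = 0.050000; intermediate values shown to 6 dp
step 0: u = -0.2500, v = -1.0000, du/dtau = 1.2500, dv/dtau = -1.6250
step 1:
  k1: at (u, v) = (-0.250000, -1.000000), (du/dtau, dv/dtau) = (1.250000, -1.625000); Gamma_uuu = 0.000000, Gamma_uuv = 0.000000, Gamma_uvv = -0.391304, Gamma_vuu = 0.000000, Gamma_vuv = 0.000000, Gamma_vvv = -0.782609; k1 = (1.250000, -1.625000, 1.033288, 2.066576)
  k2: at (u, v) = (-0.218750, -1.040625), (du/dtau, dv/dtau) = (1.275832, -1.573336); Gamma_uuu = 0.000000, Gamma_uuv = 0.000000, Gamma_uvv = -0.367464, Gamma_vuu = 0.000000, Gamma_vuv = 0.000000, Gamma_vvv = -0.764784; k2 = (1.275832, -1.573336, 0.909614, 1.893135)
  k3: at (u, v) = (-0.218104, -1.039333), (du/dtau, dv/dtau) = (1.272740, -1.577672); Gamma_uuu = 0.000000, Gamma_uuv = 0.000000, Gamma_uvv = -0.368191, Gamma_vuu = 0.000000, Gamma_vuv = 0.000000, Gamma_vvv = -0.765346; k3 = (1.272740, -1.577672, 0.916444, 1.904983)
  k4: at (u, v) = (-0.186363, -1.078884), (du/dtau, dv/dtau) = (1.295822, -1.529751); Gamma_uuu = 0.000000, Gamma_uuv = 0.000000, Gamma_uvv = -0.346797, Gamma_vuu = 0.000000, Gamma_vuv = 0.000000, Gamma_vvv = -0.748306; k4 = (1.295822, -1.529751, 0.811552, 1.751140)
  Y <- Y + (h/6)(k1 + 2k2 + 2k3 + k4): u = -0.1863, v = -1.0788, du/dtau = 1.2958, dv/dtau = -1.5299
step 2:
  k1: at (u, v) = (-0.186309, -1.078806), (du/dtau, dv/dtau) = (1.295808, -1.529884); Gamma_uuu = 0.000000, Gamma_uuv = 0.000000, Gamma_uvv = -0.346837, Gamma_vuu = 0.000000, Gamma_vuv = 0.000000, Gamma_vvv = -0.748339; k1 = (1.295808, -1.529884, 0.811786, 1.751521)
  k2: at (u, v) = (-0.153913, -1.117053), (du/dtau, dv/dtau) = (1.316103, -1.486096); Gamma_uuu = 0.000000, Gamma_uuv = 0.000000, Gamma_uvv = -0.327743, Gamma_vuu = 0.000000, Gamma_vuv = 0.000000, Gamma_vvv = -0.732213; k2 = (1.316103, -1.486096, 0.723814, 1.617077)
  k3: at (u, v) = (-0.153406, -1.115959), (du/dtau, dv/dtau) = (1.313903, -1.489457); Gamma_uuu = 0.000000, Gamma_uuv = 0.000000, Gamma_uvv = -0.328269, Gamma_vuu = 0.000000, Gamma_vuv = 0.000000, Gamma_vvv = -0.732669; k3 = (1.313903, -1.489457, 0.728258, 1.625413)
  k4: at (u, v) = (-0.120613, -1.153279), (du/dtau, dv/dtau) = (1.332221, -1.448613); Gamma_uuu = 0.000000, Gamma_uuv = 0.000000, Gamma_uvv = -0.310978, Gamma_vuu = 0.000000, Gamma_vuv = 0.000000, Gamma_vvv = -0.717289; k4 = (1.332221, -1.448613, 0.652581, 1.505216)
  Y <- Y + (h/6)(k1 + 2k2 + 2k3 + k4): u = -0.1206, v = -1.1532, du/dtau = 1.3322, dv/dtau = -1.4487


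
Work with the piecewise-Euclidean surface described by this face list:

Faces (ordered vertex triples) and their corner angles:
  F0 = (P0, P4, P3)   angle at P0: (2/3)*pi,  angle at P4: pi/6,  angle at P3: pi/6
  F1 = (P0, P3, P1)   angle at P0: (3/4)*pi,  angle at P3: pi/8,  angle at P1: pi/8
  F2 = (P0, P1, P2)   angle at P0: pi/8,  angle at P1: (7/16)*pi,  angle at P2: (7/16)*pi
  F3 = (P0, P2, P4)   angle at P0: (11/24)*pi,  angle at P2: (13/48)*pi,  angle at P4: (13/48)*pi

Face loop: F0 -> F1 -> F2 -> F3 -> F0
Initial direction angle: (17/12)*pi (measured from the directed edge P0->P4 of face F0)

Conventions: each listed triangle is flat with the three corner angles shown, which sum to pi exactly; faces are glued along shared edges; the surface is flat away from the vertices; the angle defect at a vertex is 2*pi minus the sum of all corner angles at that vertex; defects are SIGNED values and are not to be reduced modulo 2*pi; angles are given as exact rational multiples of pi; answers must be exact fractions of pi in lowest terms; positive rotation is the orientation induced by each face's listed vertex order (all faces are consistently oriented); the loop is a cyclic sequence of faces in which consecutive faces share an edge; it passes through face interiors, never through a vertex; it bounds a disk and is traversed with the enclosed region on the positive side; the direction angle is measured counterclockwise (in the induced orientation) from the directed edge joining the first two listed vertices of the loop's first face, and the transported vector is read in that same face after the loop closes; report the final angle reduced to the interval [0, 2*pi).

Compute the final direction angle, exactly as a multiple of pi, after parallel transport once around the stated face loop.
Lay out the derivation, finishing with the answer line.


enclosed vertex P0: corner angles sum to 2*pi, defect = 2*pi - 2*pi = 0
holonomy = initial angle + sum of enclosed defects (mod 2*pi), positive in the induced orientation
final angle = (17/12)*pi + 0 = (17/12)*pi (mod 2*pi)

Answer: final direction angle = (17/12)*pi


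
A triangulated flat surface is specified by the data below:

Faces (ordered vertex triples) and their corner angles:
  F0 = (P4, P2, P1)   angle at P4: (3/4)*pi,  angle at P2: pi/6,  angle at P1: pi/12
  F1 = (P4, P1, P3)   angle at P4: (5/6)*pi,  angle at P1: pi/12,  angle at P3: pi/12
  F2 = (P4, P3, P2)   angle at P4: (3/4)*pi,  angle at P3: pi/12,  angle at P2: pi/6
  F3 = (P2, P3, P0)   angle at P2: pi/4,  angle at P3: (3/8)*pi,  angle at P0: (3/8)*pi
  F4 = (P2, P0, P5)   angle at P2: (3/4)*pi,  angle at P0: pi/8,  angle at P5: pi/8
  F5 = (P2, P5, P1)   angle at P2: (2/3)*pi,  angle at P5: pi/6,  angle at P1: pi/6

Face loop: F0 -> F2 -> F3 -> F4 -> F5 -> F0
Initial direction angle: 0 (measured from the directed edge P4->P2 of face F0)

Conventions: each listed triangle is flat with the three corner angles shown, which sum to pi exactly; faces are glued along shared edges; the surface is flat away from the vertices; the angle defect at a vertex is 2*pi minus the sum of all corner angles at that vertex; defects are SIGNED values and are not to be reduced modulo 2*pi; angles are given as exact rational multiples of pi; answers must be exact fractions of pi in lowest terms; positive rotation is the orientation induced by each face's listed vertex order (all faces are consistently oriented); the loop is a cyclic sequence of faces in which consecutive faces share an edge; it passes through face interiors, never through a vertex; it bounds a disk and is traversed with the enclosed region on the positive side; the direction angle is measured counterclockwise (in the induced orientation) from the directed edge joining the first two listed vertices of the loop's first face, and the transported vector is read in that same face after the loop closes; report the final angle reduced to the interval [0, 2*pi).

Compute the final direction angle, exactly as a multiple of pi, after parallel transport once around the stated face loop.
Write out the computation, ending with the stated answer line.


enclosed vertex P2: corner angles sum to 2*pi, defect = 2*pi - 2*pi = 0
transport around the loop rotates by the sum of enclosed defects; add to the initial angle mod 2*pi
final angle = 0 + 0 = 0 (mod 2*pi)

Answer: final direction angle = 0


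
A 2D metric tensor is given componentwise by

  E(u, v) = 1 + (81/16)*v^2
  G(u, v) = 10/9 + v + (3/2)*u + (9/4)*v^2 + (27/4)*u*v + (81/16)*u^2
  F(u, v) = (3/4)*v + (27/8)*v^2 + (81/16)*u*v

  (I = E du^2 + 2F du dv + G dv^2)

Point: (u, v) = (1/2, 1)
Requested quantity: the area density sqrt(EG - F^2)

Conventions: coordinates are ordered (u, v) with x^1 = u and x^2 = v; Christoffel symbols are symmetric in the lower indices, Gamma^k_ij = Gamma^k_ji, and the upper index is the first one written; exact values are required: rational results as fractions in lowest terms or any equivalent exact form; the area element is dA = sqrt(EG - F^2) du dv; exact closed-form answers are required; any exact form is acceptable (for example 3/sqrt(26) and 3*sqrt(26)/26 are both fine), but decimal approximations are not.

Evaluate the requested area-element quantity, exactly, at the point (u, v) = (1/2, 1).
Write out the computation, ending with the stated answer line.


E = 97/16, F = 213/32, G = 5617/576; EG - F^2 = 8533/576

Answer: sqrt(EG - F^2) = sqrt(8533)/24


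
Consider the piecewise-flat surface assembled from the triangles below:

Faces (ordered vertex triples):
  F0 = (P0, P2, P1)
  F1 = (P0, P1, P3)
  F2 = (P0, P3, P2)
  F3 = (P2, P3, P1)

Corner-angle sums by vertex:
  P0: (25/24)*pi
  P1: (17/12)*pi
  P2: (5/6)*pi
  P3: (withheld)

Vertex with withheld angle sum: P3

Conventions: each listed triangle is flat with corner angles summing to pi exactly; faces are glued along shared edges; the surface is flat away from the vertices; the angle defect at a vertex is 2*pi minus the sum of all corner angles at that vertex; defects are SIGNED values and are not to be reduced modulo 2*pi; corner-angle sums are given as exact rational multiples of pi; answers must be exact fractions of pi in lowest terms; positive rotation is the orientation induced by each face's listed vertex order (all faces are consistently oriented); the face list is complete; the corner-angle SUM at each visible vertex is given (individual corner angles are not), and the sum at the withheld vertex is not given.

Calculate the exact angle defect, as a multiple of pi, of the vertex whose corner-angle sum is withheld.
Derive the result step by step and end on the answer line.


V = 4, E = 6, F = 4; chi = V - E + F = 2
Gauss-Bonnet: total defect = 2*pi*chi = 4*pi; visible defects sum to (65/24)*pi

Answer: defect(P3) = (31/24)*pi


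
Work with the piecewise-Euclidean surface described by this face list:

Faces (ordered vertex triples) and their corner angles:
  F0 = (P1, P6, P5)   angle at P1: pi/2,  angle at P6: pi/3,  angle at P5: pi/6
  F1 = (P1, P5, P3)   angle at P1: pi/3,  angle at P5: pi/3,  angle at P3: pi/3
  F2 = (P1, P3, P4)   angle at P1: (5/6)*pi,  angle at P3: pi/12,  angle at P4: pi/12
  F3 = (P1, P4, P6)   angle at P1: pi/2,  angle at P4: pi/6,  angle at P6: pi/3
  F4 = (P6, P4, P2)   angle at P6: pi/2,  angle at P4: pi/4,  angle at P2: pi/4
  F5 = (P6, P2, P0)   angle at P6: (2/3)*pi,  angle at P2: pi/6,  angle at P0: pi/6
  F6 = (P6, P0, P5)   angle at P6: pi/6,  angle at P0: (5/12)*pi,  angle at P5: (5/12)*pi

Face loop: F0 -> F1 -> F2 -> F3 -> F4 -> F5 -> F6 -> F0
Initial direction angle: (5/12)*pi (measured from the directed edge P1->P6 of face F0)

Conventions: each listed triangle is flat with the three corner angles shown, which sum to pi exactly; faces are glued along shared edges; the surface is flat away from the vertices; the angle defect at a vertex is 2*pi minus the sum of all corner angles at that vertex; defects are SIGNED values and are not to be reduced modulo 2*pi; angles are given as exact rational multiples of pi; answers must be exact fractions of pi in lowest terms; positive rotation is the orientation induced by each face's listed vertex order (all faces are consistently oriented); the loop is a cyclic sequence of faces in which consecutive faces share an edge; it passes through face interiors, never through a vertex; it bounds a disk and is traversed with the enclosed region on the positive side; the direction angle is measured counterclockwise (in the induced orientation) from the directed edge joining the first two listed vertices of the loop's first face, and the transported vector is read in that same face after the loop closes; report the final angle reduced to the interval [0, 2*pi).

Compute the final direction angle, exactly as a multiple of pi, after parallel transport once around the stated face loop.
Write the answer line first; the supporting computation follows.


Answer: final direction angle = pi/4

enclosed vertex P1: corner angles sum to (13/6)*pi, defect = 2*pi - (13/6)*pi = -pi/6
enclosed vertex P6: corner angles sum to 2*pi, defect = 2*pi - 2*pi = 0
final direction = starting direction + enclosed defect total, reduced mod 2*pi (induced orientation)
final angle = (5/12)*pi - pi/6 = pi/4 (mod 2*pi)


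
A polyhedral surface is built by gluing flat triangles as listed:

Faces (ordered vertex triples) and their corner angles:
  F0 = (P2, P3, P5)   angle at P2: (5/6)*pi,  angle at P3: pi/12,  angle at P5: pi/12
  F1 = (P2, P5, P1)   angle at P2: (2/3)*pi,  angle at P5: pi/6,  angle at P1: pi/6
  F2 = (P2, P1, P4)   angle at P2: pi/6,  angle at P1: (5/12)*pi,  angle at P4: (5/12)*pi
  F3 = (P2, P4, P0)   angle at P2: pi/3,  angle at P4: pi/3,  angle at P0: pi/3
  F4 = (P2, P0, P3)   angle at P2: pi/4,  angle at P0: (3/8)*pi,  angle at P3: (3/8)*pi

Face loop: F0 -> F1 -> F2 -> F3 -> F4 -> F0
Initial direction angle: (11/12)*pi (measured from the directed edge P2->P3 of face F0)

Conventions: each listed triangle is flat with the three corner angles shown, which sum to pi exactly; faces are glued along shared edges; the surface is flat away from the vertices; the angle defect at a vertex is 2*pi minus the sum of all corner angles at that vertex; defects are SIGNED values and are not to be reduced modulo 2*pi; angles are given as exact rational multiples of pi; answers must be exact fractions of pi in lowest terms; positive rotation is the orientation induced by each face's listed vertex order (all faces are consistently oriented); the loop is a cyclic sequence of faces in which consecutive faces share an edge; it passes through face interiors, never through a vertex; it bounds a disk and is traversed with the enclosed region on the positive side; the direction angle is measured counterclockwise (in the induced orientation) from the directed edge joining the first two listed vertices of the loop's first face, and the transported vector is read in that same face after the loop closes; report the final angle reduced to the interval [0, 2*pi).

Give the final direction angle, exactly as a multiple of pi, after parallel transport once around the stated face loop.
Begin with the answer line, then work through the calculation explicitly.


Answer: final direction angle = (2/3)*pi

enclosed vertex P2: corner angles sum to (9/4)*pi, defect = 2*pi - (9/4)*pi = -pi/4
transport around the loop rotates by the sum of enclosed defects; add to the initial angle mod 2*pi
final angle = (11/12)*pi - pi/4 = (2/3)*pi (mod 2*pi)


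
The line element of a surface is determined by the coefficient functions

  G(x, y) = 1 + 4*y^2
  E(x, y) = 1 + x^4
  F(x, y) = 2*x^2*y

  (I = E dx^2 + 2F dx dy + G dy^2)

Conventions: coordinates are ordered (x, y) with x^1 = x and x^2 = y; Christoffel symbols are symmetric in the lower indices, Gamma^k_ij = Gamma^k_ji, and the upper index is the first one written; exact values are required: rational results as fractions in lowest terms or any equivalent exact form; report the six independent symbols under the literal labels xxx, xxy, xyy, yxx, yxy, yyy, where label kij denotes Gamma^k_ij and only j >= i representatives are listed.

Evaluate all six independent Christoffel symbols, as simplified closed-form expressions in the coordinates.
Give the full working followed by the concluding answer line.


E = 1 + x^4; F = 2*x^2*y; G = 1 + 4*y^2
Gamma^k_ij = (1/2) g^{kl} (d_i g_jl + d_j g_il - d_l g_ij), with g^inv = (1/(EG-F^2)) [[G, -F], [-F, E]]
first partials: E_x = 4*x^3, E_y = 0, F_x = 4*x*y, F_y = 2*x^2, G_x = 0, G_y = 8*y
D = EG - F^2 = 1 + 4*y^2 + x^4
expanded: Gamma^x_xx = (G E_x - 2F F_x + F E_y)/(2D), Gamma^x_xy = (G E_y - F G_x)/(2D), Gamma^x_yy = (2G F_y - G G_x - F G_y)/(2D), Gamma^y_xx = (2E F_x - E E_y - F E_x)/(2D), Gamma^y_xy = (E G_x - F E_y)/(2D), Gamma^y_yy = (E G_y - 2F F_y + F G_x)/(2D); substitute and cancel common factors

Answer: Gamma_xxx = 2*x^3/(x^4 + 4*y^2 + 1), Gamma_xxy = 0, Gamma_xyy = 2*x^2/(x^4 + 4*y^2 + 1), Gamma_yxx = 4*x*y/(x^4 + 4*y^2 + 1), Gamma_yxy = 0, Gamma_yyy = 4*y/(x^4 + 4*y^2 + 1)


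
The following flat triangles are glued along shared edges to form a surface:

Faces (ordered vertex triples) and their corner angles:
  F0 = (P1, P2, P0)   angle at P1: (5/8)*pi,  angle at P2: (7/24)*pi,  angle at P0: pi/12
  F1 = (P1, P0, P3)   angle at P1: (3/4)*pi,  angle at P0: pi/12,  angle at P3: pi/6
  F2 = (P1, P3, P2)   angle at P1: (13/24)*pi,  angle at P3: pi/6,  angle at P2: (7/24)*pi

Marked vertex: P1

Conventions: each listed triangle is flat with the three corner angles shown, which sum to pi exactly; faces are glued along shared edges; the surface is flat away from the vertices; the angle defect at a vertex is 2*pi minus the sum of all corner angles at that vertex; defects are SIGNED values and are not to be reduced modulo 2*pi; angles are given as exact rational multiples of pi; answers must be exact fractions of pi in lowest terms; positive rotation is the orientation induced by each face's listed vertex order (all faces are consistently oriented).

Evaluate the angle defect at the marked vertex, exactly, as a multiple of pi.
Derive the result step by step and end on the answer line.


Sum of corner angles at P1: (23/12)*pi
defect = 2*pi - (23/12)*pi

Answer: defect(P1) = pi/12


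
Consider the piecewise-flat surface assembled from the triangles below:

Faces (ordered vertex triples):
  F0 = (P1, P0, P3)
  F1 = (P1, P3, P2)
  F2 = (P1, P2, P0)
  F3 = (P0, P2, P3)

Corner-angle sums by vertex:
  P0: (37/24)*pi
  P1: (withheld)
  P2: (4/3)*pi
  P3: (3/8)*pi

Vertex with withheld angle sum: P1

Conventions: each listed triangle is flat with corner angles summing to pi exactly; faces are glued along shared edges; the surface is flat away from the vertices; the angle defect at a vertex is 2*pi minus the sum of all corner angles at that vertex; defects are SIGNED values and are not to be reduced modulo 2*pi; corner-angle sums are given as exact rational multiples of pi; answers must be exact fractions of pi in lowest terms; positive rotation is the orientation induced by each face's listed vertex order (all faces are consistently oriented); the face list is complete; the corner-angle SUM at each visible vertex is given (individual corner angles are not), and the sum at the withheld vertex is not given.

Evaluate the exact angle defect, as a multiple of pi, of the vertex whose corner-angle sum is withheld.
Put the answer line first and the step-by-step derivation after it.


Answer: defect(P1) = (5/4)*pi

V = 4, E = 6, F = 4; chi = V - E + F = 2
Gauss-Bonnet: total defect = 2*pi*chi = 4*pi; visible defects sum to (11/4)*pi


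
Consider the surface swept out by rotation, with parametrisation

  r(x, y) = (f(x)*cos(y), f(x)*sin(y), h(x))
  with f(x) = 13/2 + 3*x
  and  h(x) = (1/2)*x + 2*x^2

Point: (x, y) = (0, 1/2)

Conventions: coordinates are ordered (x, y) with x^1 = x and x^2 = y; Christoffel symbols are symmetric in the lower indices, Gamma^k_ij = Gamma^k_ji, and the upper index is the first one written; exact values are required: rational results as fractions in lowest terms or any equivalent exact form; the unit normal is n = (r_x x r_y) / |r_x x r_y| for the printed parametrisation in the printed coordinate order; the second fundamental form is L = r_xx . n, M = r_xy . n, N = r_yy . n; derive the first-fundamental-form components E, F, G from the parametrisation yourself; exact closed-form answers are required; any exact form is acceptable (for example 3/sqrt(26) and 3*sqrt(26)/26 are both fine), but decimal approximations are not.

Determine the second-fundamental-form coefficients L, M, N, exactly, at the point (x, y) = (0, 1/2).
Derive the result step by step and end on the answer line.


f = 13/2, f' = 3, f'' = 0, h' = 1/2, h'' = 4
E = 37/4, F = 0, G = 169/4; answer radicand W^2 = 37/4
unnormalised second-form numerators: l = 12, m = 0, n = 13/4; L = l/sqrt(37/4), and similarly M = m/sqrt(W^2), N = n/sqrt(W^2)

Answer: L = 24*sqrt(37)/37, M = 0, N = 13*sqrt(37)/74


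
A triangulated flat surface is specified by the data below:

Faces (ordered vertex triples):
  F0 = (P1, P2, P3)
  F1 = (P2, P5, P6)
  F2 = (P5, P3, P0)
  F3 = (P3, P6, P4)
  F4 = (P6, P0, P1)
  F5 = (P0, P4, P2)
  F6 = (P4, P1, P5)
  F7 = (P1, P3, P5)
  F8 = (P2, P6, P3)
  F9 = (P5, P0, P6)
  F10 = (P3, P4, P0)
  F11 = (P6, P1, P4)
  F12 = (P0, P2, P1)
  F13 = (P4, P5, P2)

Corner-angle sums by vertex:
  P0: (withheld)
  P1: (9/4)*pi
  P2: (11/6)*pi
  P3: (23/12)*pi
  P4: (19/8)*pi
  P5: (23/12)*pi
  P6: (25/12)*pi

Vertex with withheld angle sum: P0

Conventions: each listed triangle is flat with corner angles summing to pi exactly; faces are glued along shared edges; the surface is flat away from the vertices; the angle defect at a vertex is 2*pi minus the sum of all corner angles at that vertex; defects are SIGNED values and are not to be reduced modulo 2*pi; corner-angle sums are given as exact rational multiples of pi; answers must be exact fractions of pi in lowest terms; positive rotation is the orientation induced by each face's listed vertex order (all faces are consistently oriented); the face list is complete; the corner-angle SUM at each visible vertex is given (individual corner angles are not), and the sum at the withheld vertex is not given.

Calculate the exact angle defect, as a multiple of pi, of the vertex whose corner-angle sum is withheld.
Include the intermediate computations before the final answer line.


V = 7, E = 21, F = 14; chi = V - E + F = 0
Gauss-Bonnet: total defect = 2*pi*chi = 0; visible defects sum to (-3/8)*pi

Answer: defect(P0) = (3/8)*pi


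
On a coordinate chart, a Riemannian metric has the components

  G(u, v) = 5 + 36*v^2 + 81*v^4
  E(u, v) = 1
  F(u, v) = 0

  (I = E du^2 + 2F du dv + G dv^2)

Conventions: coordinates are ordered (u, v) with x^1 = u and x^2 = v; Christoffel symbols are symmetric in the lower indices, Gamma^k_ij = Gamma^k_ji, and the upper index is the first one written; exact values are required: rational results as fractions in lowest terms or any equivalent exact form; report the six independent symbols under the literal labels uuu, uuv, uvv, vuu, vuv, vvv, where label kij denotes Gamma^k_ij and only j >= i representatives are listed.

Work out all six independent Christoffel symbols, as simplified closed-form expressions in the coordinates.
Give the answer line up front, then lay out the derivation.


Answer: Gamma_uuu = 0, Gamma_uuv = 0, Gamma_uvv = 0, Gamma_vuu = 0, Gamma_vuv = 0, Gamma_vvv = (162*v^3 + 36*v)/(81*v^4 + 36*v^2 + 5)

E = 1; F = 0; G = 5 + 36*v^2 + 81*v^4
Gamma^k_ij = (1/2) g^{kl} (d_i g_jl + d_j g_il - d_l g_ij), with g^inv = (1/(EG-F^2)) [[G, -F], [-F, E]]
first partials: E_u = 0, E_v = 0, F_u = 0, F_v = 0, G_u = 0, G_v = 72*v + 324*v^3
D = EG - F^2 = 5 + 36*v^2 + 81*v^4
expanded: Gamma^u_uu = (G E_u - 2F F_u + F E_v)/(2D), Gamma^u_uv = (G E_v - F G_u)/(2D), Gamma^u_vv = (2G F_v - G G_u - F G_v)/(2D), Gamma^v_uu = (2E F_u - E E_v - F E_u)/(2D), Gamma^v_uv = (E G_u - F E_v)/(2D), Gamma^v_vv = (E G_v - 2F F_v + F G_u)/(2D); substitute and cancel common factors


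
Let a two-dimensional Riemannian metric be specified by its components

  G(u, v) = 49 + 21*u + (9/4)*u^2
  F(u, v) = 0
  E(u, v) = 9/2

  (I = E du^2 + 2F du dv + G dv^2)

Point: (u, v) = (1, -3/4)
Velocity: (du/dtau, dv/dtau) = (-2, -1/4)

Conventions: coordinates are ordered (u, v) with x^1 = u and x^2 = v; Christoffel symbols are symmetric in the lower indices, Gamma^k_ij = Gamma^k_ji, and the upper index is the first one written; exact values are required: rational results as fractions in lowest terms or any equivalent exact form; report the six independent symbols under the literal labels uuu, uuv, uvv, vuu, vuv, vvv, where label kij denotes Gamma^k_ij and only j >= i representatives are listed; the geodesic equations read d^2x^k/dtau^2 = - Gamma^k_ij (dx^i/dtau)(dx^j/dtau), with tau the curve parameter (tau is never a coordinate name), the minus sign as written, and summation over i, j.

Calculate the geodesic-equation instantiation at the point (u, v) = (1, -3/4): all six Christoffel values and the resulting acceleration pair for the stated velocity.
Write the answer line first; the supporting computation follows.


Answer: Gamma_uuu = 0, Gamma_uuv = 0, Gamma_uvv = -17/6, Gamma_vuu = 0, Gamma_vuv = 3/17, Gamma_vvv = 0; accelerations (d^2u/dtau^2, d^2v/dtau^2) = (17/96, -3/17)

E = 9/2, F = 0, G = 289/4 at the point
E_u = 0, E_v = 0, F_u = 0, F_v = 0, G_u = 51/2, G_v = 0
EG - F^2 = 2601/8;  g^inv = (8/2601) * [[289/4, 0], [0, 9/2]]
first-kind symbols [ij,l] = (1/2)(d_i g_jl + d_j g_il - d_l g_ij): [uu,u] = E_u/2 = 0, [uu,v] = F_u - E_v/2 = 0, [uv,u] = E_v/2 = 0, [uv,v] = G_u/2 = 51/4, [vv,u] = F_v - G_u/2 = -51/4, [vv,v] = G_v/2 = 0
Gamma^u_ij = (G*[ij,u] - F*[ij,v])/(EG - F^2), Gamma^v_ij = (E*[ij,v] - F*[ij,u])/(EG - F^2)
Gamma_uuu = 0, Gamma_uuv = 0, Gamma_uvv = -17/6, Gamma_vuu = 0, Gamma_vuv = 3/17, Gamma_vvv = 0
d^2u/dtau^2 = -(Gamma_uuu*(-2)^2 + 2*Gamma_uuv*(-2)*(-1/4) + Gamma_uvv*(-1/4)^2) = 17/96
d^2v/dtau^2 = -(Gamma_vuu*(-2)^2 + 2*Gamma_vuv*(-2)*(-1/4) + Gamma_vvv*(-1/4)^2) = -3/17


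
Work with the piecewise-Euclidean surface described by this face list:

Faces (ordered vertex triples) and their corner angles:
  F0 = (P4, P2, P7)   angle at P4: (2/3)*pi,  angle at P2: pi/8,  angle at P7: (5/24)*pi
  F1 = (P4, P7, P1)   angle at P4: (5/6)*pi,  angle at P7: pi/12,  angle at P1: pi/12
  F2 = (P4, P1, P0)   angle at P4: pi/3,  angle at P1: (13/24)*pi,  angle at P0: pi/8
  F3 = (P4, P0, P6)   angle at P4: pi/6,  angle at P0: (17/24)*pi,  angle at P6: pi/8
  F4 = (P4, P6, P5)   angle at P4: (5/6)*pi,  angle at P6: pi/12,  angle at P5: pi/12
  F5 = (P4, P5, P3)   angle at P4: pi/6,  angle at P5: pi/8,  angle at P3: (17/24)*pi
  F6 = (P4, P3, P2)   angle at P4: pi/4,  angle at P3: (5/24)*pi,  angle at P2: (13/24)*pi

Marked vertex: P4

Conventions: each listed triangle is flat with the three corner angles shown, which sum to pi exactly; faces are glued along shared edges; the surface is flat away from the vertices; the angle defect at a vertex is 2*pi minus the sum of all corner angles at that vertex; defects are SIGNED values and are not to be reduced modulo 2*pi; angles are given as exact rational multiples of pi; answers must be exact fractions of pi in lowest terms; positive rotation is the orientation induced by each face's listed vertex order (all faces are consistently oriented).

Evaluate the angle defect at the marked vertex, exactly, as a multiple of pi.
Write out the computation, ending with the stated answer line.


Sum of corner angles at P4: (13/4)*pi
defect = 2*pi - (13/4)*pi

Answer: defect(P4) = (-5/4)*pi
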